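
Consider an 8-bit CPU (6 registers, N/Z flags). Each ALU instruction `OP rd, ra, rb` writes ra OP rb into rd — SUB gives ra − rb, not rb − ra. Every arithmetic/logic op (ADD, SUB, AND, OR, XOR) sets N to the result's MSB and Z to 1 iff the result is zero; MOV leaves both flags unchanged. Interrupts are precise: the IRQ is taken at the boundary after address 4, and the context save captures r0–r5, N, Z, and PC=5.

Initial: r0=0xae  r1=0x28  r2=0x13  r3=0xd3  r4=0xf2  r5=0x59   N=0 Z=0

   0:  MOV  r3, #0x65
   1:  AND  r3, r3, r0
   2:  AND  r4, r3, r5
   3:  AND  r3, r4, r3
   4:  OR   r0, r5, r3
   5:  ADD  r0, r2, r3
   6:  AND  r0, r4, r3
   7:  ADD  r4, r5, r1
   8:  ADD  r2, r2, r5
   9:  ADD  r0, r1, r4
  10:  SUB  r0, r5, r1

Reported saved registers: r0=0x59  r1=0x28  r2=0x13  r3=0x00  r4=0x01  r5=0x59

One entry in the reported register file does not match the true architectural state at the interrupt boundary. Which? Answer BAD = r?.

after  0: r0=0xae r1=0x28 r2=0x13 r3=0x65 r4=0xf2 r5=0x59  N=0 Z=0
after  1: r0=0xae r1=0x28 r2=0x13 r3=0x24 r4=0xf2 r5=0x59  N=0 Z=0
after  2: r0=0xae r1=0x28 r2=0x13 r3=0x24 r4=0x00 r5=0x59  N=0 Z=1
after  3: r0=0xae r1=0x28 r2=0x13 r3=0x00 r4=0x00 r5=0x59  N=0 Z=1
after  4: r0=0x59 r1=0x28 r2=0x13 r3=0x00 r4=0x00 r5=0x59  N=0 Z=0
-- IRQ taken; context saved, return-PC = 5 --
mismatch: r4: reported 0x01 vs actual 0x00

BAD = r4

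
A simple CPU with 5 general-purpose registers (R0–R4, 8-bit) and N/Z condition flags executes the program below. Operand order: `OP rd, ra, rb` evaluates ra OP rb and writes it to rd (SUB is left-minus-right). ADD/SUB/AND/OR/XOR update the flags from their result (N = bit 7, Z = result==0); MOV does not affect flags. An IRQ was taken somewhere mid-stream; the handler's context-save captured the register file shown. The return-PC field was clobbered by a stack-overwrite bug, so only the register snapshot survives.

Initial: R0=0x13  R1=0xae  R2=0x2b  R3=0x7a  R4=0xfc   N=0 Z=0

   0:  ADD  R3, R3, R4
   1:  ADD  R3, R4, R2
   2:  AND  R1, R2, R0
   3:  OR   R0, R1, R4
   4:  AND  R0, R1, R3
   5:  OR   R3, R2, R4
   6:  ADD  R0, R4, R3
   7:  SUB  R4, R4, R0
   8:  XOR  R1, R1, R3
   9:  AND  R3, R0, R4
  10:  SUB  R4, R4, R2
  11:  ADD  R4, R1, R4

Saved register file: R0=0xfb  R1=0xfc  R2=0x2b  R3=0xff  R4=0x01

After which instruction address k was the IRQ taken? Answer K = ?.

after  0: R0=0x13 R1=0xae R2=0x2b R3=0x76 R4=0xfc  N=0 Z=0
after  1: R0=0x13 R1=0xae R2=0x2b R3=0x27 R4=0xfc  N=0 Z=0
after  2: R0=0x13 R1=0x03 R2=0x2b R3=0x27 R4=0xfc  N=0 Z=0
after  3: R0=0xff R1=0x03 R2=0x2b R3=0x27 R4=0xfc  N=1 Z=0
after  4: R0=0x03 R1=0x03 R2=0x2b R3=0x27 R4=0xfc  N=0 Z=0
after  5: R0=0x03 R1=0x03 R2=0x2b R3=0xff R4=0xfc  N=1 Z=0
after  6: R0=0xfb R1=0x03 R2=0x2b R3=0xff R4=0xfc  N=1 Z=0
after  7: R0=0xfb R1=0x03 R2=0x2b R3=0xff R4=0x01  N=0 Z=0
after  8: R0=0xfb R1=0xfc R2=0x2b R3=0xff R4=0x01  N=1 Z=0
-- IRQ taken; context saved, return-PC = 9 --

K = 8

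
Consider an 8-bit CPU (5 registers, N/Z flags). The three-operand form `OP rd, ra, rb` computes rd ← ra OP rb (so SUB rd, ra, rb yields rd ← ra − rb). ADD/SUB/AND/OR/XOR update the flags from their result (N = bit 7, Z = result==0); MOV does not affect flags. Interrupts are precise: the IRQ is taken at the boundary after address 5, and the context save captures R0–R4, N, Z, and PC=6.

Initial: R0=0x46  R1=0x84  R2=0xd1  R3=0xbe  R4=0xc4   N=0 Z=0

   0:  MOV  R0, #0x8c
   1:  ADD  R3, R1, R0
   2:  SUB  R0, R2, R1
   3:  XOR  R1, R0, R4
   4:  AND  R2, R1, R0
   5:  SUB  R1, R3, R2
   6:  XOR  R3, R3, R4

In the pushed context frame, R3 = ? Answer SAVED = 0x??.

SAVED = 0x10

after  0: R0=0x8c R1=0x84 R2=0xd1 R3=0xbe R4=0xc4  N=0 Z=0
after  1: R0=0x8c R1=0x84 R2=0xd1 R3=0x10 R4=0xc4  N=0 Z=0
after  2: R0=0x4d R1=0x84 R2=0xd1 R3=0x10 R4=0xc4  N=0 Z=0
after  3: R0=0x4d R1=0x89 R2=0xd1 R3=0x10 R4=0xc4  N=1 Z=0
after  4: R0=0x4d R1=0x89 R2=0x09 R3=0x10 R4=0xc4  N=0 Z=0
after  5: R0=0x4d R1=0x07 R2=0x09 R3=0x10 R4=0xc4  N=0 Z=0
-- IRQ taken; context saved, return-PC = 6 --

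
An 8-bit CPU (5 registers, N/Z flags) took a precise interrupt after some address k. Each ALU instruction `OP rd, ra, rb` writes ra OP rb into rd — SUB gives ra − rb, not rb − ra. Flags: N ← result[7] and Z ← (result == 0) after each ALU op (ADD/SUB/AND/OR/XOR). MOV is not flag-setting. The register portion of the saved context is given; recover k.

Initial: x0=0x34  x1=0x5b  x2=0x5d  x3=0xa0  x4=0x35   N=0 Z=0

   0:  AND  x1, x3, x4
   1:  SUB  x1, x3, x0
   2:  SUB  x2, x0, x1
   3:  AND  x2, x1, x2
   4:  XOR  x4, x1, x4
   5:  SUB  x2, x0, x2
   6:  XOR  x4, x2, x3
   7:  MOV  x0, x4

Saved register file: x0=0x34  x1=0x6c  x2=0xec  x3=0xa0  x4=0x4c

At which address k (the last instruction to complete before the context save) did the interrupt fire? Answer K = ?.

after  0: x0=0x34 x1=0x20 x2=0x5d x3=0xa0 x4=0x35  N=0 Z=0
after  1: x0=0x34 x1=0x6c x2=0x5d x3=0xa0 x4=0x35  N=0 Z=0
after  2: x0=0x34 x1=0x6c x2=0xc8 x3=0xa0 x4=0x35  N=1 Z=0
after  3: x0=0x34 x1=0x6c x2=0x48 x3=0xa0 x4=0x35  N=0 Z=0
after  4: x0=0x34 x1=0x6c x2=0x48 x3=0xa0 x4=0x59  N=0 Z=0
after  5: x0=0x34 x1=0x6c x2=0xec x3=0xa0 x4=0x59  N=1 Z=0
after  6: x0=0x34 x1=0x6c x2=0xec x3=0xa0 x4=0x4c  N=0 Z=0
-- IRQ taken; context saved, return-PC = 7 --

K = 6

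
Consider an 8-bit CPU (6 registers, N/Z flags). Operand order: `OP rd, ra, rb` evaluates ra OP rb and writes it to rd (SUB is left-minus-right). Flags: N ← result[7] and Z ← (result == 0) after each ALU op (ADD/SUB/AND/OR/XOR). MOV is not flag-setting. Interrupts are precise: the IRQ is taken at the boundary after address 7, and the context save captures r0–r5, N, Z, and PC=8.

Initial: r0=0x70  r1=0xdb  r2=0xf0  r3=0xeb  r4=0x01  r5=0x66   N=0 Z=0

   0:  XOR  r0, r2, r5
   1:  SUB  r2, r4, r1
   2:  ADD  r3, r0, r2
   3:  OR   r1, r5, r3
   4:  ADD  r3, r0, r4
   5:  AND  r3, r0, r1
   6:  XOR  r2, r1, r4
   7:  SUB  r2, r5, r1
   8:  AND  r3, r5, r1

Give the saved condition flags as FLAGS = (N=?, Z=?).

after  0: r0=0x96 r1=0xdb r2=0xf0 r3=0xeb r4=0x01 r5=0x66  N=1 Z=0
after  1: r0=0x96 r1=0xdb r2=0x26 r3=0xeb r4=0x01 r5=0x66  N=0 Z=0
after  2: r0=0x96 r1=0xdb r2=0x26 r3=0xbc r4=0x01 r5=0x66  N=1 Z=0
after  3: r0=0x96 r1=0xfe r2=0x26 r3=0xbc r4=0x01 r5=0x66  N=1 Z=0
after  4: r0=0x96 r1=0xfe r2=0x26 r3=0x97 r4=0x01 r5=0x66  N=1 Z=0
after  5: r0=0x96 r1=0xfe r2=0x26 r3=0x96 r4=0x01 r5=0x66  N=1 Z=0
after  6: r0=0x96 r1=0xfe r2=0xff r3=0x96 r4=0x01 r5=0x66  N=1 Z=0
after  7: r0=0x96 r1=0xfe r2=0x68 r3=0x96 r4=0x01 r5=0x66  N=0 Z=0
-- IRQ taken; context saved, return-PC = 8 --

FLAGS = (N=0, Z=0)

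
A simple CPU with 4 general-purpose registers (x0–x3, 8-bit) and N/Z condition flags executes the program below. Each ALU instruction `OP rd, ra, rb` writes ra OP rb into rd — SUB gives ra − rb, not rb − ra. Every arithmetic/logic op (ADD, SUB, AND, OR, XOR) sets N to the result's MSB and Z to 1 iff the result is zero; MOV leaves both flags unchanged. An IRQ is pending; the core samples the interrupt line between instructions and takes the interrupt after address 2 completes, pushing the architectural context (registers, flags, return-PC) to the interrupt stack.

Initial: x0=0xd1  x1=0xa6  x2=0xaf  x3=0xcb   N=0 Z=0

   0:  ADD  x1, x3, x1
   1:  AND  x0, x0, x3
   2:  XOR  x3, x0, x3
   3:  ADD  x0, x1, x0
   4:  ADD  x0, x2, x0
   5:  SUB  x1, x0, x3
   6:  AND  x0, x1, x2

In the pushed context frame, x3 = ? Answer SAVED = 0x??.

SAVED = 0x0a

after  0: x0=0xd1 x1=0x71 x2=0xaf x3=0xcb  N=0 Z=0
after  1: x0=0xc1 x1=0x71 x2=0xaf x3=0xcb  N=1 Z=0
after  2: x0=0xc1 x1=0x71 x2=0xaf x3=0x0a  N=0 Z=0
-- IRQ taken; context saved, return-PC = 3 --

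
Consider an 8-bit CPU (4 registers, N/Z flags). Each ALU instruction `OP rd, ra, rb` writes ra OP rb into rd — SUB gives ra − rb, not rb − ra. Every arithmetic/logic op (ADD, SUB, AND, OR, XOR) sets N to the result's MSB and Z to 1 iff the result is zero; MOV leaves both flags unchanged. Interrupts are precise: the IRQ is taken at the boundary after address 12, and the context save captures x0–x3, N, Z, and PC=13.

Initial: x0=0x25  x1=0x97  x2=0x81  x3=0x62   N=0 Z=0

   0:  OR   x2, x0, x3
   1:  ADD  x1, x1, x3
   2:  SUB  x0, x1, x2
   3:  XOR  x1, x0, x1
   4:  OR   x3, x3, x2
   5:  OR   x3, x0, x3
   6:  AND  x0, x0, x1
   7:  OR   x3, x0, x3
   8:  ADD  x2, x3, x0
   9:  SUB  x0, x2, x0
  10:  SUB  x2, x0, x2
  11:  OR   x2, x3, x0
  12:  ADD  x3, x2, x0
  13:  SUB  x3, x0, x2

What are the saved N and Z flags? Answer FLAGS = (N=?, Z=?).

after  0: x0=0x25 x1=0x97 x2=0x67 x3=0x62  N=0 Z=0
after  1: x0=0x25 x1=0xf9 x2=0x67 x3=0x62  N=1 Z=0
after  2: x0=0x92 x1=0xf9 x2=0x67 x3=0x62  N=1 Z=0
after  3: x0=0x92 x1=0x6b x2=0x67 x3=0x62  N=0 Z=0
after  4: x0=0x92 x1=0x6b x2=0x67 x3=0x67  N=0 Z=0
after  5: x0=0x92 x1=0x6b x2=0x67 x3=0xf7  N=1 Z=0
after  6: x0=0x02 x1=0x6b x2=0x67 x3=0xf7  N=0 Z=0
after  7: x0=0x02 x1=0x6b x2=0x67 x3=0xf7  N=1 Z=0
after  8: x0=0x02 x1=0x6b x2=0xf9 x3=0xf7  N=1 Z=0
after  9: x0=0xf7 x1=0x6b x2=0xf9 x3=0xf7  N=1 Z=0
after 10: x0=0xf7 x1=0x6b x2=0xfe x3=0xf7  N=1 Z=0
after 11: x0=0xf7 x1=0x6b x2=0xf7 x3=0xf7  N=1 Z=0
after 12: x0=0xf7 x1=0x6b x2=0xf7 x3=0xee  N=1 Z=0
-- IRQ taken; context saved, return-PC = 13 --

FLAGS = (N=1, Z=0)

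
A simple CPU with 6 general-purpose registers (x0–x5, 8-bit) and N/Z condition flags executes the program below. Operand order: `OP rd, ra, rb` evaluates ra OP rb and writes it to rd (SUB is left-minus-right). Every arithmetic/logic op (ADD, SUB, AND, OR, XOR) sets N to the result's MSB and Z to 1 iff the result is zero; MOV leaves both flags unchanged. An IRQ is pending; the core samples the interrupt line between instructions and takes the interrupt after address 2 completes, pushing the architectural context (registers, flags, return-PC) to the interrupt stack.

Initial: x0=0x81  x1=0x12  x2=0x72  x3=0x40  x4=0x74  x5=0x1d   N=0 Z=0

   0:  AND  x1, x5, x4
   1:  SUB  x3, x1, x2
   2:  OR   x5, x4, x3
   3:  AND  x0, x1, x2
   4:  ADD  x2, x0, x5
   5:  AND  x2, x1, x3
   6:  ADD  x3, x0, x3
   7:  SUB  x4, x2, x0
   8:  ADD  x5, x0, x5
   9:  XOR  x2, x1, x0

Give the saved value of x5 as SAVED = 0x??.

SAVED = 0xf6

after  0: x0=0x81 x1=0x14 x2=0x72 x3=0x40 x4=0x74 x5=0x1d  N=0 Z=0
after  1: x0=0x81 x1=0x14 x2=0x72 x3=0xa2 x4=0x74 x5=0x1d  N=1 Z=0
after  2: x0=0x81 x1=0x14 x2=0x72 x3=0xa2 x4=0x74 x5=0xf6  N=1 Z=0
-- IRQ taken; context saved, return-PC = 3 --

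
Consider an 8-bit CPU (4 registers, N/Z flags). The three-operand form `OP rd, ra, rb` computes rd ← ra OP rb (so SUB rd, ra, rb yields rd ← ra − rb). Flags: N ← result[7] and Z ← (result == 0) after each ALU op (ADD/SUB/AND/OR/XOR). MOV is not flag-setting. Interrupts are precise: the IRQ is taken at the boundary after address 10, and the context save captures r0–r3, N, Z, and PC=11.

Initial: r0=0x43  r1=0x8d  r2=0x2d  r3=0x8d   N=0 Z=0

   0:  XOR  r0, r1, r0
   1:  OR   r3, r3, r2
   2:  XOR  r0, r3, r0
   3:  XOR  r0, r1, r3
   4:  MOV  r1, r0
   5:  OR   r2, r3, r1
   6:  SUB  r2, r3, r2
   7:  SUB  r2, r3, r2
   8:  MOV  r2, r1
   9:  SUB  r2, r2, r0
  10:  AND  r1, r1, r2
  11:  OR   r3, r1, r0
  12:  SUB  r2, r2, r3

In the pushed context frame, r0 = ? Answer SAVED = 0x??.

after  0: r0=0xce r1=0x8d r2=0x2d r3=0x8d  N=1 Z=0
after  1: r0=0xce r1=0x8d r2=0x2d r3=0xad  N=1 Z=0
after  2: r0=0x63 r1=0x8d r2=0x2d r3=0xad  N=0 Z=0
after  3: r0=0x20 r1=0x8d r2=0x2d r3=0xad  N=0 Z=0
after  4: r0=0x20 r1=0x20 r2=0x2d r3=0xad  N=0 Z=0
after  5: r0=0x20 r1=0x20 r2=0xad r3=0xad  N=1 Z=0
after  6: r0=0x20 r1=0x20 r2=0x00 r3=0xad  N=0 Z=1
after  7: r0=0x20 r1=0x20 r2=0xad r3=0xad  N=1 Z=0
after  8: r0=0x20 r1=0x20 r2=0x20 r3=0xad  N=1 Z=0
after  9: r0=0x20 r1=0x20 r2=0x00 r3=0xad  N=0 Z=1
after 10: r0=0x20 r1=0x00 r2=0x00 r3=0xad  N=0 Z=1
-- IRQ taken; context saved, return-PC = 11 --

SAVED = 0x20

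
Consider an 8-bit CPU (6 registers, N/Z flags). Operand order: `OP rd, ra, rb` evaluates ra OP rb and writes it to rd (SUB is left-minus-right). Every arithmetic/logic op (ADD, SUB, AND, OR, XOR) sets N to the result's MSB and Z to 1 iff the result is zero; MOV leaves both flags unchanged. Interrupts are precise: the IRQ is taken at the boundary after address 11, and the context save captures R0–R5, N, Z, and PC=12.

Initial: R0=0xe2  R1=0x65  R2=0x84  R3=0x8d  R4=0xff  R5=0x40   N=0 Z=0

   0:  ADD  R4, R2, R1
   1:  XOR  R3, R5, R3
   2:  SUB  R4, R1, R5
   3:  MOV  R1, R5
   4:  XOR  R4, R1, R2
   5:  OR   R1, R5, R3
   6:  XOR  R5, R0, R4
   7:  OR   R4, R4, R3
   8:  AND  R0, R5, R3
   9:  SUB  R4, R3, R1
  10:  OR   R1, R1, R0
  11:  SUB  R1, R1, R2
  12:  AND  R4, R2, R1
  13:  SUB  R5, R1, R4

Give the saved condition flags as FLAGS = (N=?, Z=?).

after  0: R0=0xe2 R1=0x65 R2=0x84 R3=0x8d R4=0xe9 R5=0x40  N=1 Z=0
after  1: R0=0xe2 R1=0x65 R2=0x84 R3=0xcd R4=0xe9 R5=0x40  N=1 Z=0
after  2: R0=0xe2 R1=0x65 R2=0x84 R3=0xcd R4=0x25 R5=0x40  N=0 Z=0
after  3: R0=0xe2 R1=0x40 R2=0x84 R3=0xcd R4=0x25 R5=0x40  N=0 Z=0
after  4: R0=0xe2 R1=0x40 R2=0x84 R3=0xcd R4=0xc4 R5=0x40  N=1 Z=0
after  5: R0=0xe2 R1=0xcd R2=0x84 R3=0xcd R4=0xc4 R5=0x40  N=1 Z=0
after  6: R0=0xe2 R1=0xcd R2=0x84 R3=0xcd R4=0xc4 R5=0x26  N=0 Z=0
after  7: R0=0xe2 R1=0xcd R2=0x84 R3=0xcd R4=0xcd R5=0x26  N=1 Z=0
after  8: R0=0x04 R1=0xcd R2=0x84 R3=0xcd R4=0xcd R5=0x26  N=0 Z=0
after  9: R0=0x04 R1=0xcd R2=0x84 R3=0xcd R4=0x00 R5=0x26  N=0 Z=1
after 10: R0=0x04 R1=0xcd R2=0x84 R3=0xcd R4=0x00 R5=0x26  N=1 Z=0
after 11: R0=0x04 R1=0x49 R2=0x84 R3=0xcd R4=0x00 R5=0x26  N=0 Z=0
-- IRQ taken; context saved, return-PC = 12 --

FLAGS = (N=0, Z=0)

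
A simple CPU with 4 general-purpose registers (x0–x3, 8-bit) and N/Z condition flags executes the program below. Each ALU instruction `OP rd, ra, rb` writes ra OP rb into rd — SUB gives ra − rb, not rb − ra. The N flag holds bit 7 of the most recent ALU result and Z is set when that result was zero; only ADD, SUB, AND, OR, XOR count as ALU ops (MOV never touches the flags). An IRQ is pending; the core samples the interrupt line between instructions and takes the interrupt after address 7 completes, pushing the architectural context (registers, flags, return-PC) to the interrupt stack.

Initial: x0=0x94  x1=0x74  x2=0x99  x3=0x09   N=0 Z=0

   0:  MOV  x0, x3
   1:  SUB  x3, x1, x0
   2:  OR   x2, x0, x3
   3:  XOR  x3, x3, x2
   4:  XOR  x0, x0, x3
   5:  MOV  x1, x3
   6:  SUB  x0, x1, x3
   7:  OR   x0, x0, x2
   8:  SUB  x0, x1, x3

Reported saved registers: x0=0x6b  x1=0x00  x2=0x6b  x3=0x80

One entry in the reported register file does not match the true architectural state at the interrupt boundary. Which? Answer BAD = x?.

BAD = x3

after  0: x0=0x09 x1=0x74 x2=0x99 x3=0x09  N=0 Z=0
after  1: x0=0x09 x1=0x74 x2=0x99 x3=0x6b  N=0 Z=0
after  2: x0=0x09 x1=0x74 x2=0x6b x3=0x6b  N=0 Z=0
after  3: x0=0x09 x1=0x74 x2=0x6b x3=0x00  N=0 Z=1
after  4: x0=0x09 x1=0x74 x2=0x6b x3=0x00  N=0 Z=0
after  5: x0=0x09 x1=0x00 x2=0x6b x3=0x00  N=0 Z=0
after  6: x0=0x00 x1=0x00 x2=0x6b x3=0x00  N=0 Z=1
after  7: x0=0x6b x1=0x00 x2=0x6b x3=0x00  N=0 Z=0
-- IRQ taken; context saved, return-PC = 8 --
mismatch: x3: reported 0x80 vs actual 0x00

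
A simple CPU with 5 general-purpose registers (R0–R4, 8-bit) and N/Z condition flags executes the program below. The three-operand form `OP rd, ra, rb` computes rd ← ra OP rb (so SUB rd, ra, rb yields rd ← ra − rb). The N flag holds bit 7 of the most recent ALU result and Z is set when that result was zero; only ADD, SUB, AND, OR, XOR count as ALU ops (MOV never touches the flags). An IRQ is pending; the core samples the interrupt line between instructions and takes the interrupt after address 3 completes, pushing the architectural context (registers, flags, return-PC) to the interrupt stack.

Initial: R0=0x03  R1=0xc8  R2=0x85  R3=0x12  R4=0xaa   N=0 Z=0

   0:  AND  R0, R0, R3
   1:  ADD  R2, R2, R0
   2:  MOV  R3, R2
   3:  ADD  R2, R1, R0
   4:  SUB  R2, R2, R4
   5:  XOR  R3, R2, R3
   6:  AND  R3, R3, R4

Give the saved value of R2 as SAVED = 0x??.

SAVED = 0xca

after  0: R0=0x02 R1=0xc8 R2=0x85 R3=0x12 R4=0xaa  N=0 Z=0
after  1: R0=0x02 R1=0xc8 R2=0x87 R3=0x12 R4=0xaa  N=1 Z=0
after  2: R0=0x02 R1=0xc8 R2=0x87 R3=0x87 R4=0xaa  N=1 Z=0
after  3: R0=0x02 R1=0xc8 R2=0xca R3=0x87 R4=0xaa  N=1 Z=0
-- IRQ taken; context saved, return-PC = 4 --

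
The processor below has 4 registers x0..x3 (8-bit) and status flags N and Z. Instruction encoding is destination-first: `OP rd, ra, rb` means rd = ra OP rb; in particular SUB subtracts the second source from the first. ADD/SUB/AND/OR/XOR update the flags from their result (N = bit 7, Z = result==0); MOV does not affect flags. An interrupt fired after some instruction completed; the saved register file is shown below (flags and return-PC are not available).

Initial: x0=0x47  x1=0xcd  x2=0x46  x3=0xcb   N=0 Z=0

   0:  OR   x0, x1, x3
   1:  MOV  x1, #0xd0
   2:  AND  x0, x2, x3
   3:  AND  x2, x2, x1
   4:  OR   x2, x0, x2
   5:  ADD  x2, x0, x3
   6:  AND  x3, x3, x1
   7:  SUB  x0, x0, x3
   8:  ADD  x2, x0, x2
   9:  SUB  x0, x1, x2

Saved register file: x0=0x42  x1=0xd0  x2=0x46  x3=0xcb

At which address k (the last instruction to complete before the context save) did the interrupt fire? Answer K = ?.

after  0: x0=0xcf x1=0xcd x2=0x46 x3=0xcb  N=1 Z=0
after  1: x0=0xcf x1=0xd0 x2=0x46 x3=0xcb  N=1 Z=0
after  2: x0=0x42 x1=0xd0 x2=0x46 x3=0xcb  N=0 Z=0
-- IRQ taken; context saved, return-PC = 3 --

K = 2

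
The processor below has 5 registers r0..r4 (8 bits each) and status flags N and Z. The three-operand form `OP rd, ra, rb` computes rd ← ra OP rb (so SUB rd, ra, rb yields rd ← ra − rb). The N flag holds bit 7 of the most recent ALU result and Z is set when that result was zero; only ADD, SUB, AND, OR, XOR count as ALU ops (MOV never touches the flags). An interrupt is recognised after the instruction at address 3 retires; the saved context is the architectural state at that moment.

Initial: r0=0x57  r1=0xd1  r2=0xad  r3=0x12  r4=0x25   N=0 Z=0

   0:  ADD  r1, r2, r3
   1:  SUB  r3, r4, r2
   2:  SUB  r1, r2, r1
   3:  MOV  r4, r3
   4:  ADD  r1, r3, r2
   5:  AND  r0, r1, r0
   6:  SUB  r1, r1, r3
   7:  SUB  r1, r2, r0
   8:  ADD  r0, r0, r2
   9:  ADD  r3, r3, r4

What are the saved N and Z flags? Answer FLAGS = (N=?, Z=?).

after  0: r0=0x57 r1=0xbf r2=0xad r3=0x12 r4=0x25  N=1 Z=0
after  1: r0=0x57 r1=0xbf r2=0xad r3=0x78 r4=0x25  N=0 Z=0
after  2: r0=0x57 r1=0xee r2=0xad r3=0x78 r4=0x25  N=1 Z=0
after  3: r0=0x57 r1=0xee r2=0xad r3=0x78 r4=0x78  N=1 Z=0
-- IRQ taken; context saved, return-PC = 4 --

FLAGS = (N=1, Z=0)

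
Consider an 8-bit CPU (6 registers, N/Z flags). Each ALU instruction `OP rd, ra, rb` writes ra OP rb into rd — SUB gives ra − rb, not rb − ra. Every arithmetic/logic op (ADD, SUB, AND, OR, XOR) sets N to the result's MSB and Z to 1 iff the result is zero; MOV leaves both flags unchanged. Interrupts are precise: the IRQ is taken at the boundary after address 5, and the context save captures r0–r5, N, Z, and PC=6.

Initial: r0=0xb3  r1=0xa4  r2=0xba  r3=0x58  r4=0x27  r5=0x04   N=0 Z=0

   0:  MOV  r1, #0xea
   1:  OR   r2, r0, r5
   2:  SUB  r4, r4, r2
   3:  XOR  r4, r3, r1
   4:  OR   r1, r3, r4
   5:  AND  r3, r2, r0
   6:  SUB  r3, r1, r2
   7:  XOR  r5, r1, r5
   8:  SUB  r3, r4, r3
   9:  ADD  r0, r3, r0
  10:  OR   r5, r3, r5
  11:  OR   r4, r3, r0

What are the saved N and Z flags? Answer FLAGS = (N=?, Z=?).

FLAGS = (N=1, Z=0)

after  0: r0=0xb3 r1=0xea r2=0xba r3=0x58 r4=0x27 r5=0x04  N=0 Z=0
after  1: r0=0xb3 r1=0xea r2=0xb7 r3=0x58 r4=0x27 r5=0x04  N=1 Z=0
after  2: r0=0xb3 r1=0xea r2=0xb7 r3=0x58 r4=0x70 r5=0x04  N=0 Z=0
after  3: r0=0xb3 r1=0xea r2=0xb7 r3=0x58 r4=0xb2 r5=0x04  N=1 Z=0
after  4: r0=0xb3 r1=0xfa r2=0xb7 r3=0x58 r4=0xb2 r5=0x04  N=1 Z=0
after  5: r0=0xb3 r1=0xfa r2=0xb7 r3=0xb3 r4=0xb2 r5=0x04  N=1 Z=0
-- IRQ taken; context saved, return-PC = 6 --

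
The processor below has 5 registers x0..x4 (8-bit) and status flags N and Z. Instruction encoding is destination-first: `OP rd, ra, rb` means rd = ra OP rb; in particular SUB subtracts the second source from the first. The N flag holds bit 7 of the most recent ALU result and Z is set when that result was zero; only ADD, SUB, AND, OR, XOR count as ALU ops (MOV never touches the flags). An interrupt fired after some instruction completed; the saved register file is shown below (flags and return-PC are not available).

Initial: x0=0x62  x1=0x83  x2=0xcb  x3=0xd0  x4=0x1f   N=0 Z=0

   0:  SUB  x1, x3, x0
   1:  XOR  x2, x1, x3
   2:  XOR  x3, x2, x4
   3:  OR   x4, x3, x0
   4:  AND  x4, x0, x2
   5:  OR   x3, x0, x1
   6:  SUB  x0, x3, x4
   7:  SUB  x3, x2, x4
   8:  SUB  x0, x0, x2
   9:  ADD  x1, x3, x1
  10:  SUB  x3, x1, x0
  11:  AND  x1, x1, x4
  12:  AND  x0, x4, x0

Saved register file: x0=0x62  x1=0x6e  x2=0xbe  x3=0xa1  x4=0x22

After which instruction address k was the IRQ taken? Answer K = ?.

after  0: x0=0x62 x1=0x6e x2=0xcb x3=0xd0 x4=0x1f  N=0 Z=0
after  1: x0=0x62 x1=0x6e x2=0xbe x3=0xd0 x4=0x1f  N=1 Z=0
after  2: x0=0x62 x1=0x6e x2=0xbe x3=0xa1 x4=0x1f  N=1 Z=0
after  3: x0=0x62 x1=0x6e x2=0xbe x3=0xa1 x4=0xe3  N=1 Z=0
after  4: x0=0x62 x1=0x6e x2=0xbe x3=0xa1 x4=0x22  N=0 Z=0
-- IRQ taken; context saved, return-PC = 5 --

K = 4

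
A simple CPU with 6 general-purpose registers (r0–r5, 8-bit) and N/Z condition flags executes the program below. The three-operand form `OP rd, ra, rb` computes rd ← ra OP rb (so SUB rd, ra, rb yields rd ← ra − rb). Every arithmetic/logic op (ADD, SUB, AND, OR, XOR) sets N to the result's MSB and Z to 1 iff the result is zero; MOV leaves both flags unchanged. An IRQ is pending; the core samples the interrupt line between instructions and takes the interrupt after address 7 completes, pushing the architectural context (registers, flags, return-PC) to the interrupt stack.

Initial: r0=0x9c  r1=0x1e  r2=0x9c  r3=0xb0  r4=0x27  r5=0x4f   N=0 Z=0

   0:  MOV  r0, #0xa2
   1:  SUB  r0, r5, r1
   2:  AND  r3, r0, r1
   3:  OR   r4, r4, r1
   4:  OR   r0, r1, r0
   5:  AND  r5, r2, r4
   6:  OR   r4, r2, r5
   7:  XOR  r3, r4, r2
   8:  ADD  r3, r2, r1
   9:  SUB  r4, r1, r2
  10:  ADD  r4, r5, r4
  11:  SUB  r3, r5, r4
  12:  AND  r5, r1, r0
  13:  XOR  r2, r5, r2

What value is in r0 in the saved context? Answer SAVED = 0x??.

SAVED = 0x3f

after  0: r0=0xa2 r1=0x1e r2=0x9c r3=0xb0 r4=0x27 r5=0x4f  N=0 Z=0
after  1: r0=0x31 r1=0x1e r2=0x9c r3=0xb0 r4=0x27 r5=0x4f  N=0 Z=0
after  2: r0=0x31 r1=0x1e r2=0x9c r3=0x10 r4=0x27 r5=0x4f  N=0 Z=0
after  3: r0=0x31 r1=0x1e r2=0x9c r3=0x10 r4=0x3f r5=0x4f  N=0 Z=0
after  4: r0=0x3f r1=0x1e r2=0x9c r3=0x10 r4=0x3f r5=0x4f  N=0 Z=0
after  5: r0=0x3f r1=0x1e r2=0x9c r3=0x10 r4=0x3f r5=0x1c  N=0 Z=0
after  6: r0=0x3f r1=0x1e r2=0x9c r3=0x10 r4=0x9c r5=0x1c  N=1 Z=0
after  7: r0=0x3f r1=0x1e r2=0x9c r3=0x00 r4=0x9c r5=0x1c  N=0 Z=1
-- IRQ taken; context saved, return-PC = 8 --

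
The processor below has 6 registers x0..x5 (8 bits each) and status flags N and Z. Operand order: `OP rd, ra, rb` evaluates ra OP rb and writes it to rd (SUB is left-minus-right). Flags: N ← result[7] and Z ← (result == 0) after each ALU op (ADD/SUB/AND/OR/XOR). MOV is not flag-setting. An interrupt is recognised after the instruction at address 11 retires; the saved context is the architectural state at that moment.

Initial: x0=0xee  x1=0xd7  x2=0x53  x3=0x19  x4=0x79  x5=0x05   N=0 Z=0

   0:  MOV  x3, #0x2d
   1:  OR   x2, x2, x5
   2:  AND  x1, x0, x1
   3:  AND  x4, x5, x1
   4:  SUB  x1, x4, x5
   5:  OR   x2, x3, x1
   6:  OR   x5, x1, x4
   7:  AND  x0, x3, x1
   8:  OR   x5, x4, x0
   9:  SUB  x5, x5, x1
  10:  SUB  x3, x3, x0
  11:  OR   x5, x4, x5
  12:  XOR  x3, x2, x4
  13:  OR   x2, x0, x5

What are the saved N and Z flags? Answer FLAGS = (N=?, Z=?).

after  0: x0=0xee x1=0xd7 x2=0x53 x3=0x2d x4=0x79 x5=0x05  N=0 Z=0
after  1: x0=0xee x1=0xd7 x2=0x57 x3=0x2d x4=0x79 x5=0x05  N=0 Z=0
after  2: x0=0xee x1=0xc6 x2=0x57 x3=0x2d x4=0x79 x5=0x05  N=1 Z=0
after  3: x0=0xee x1=0xc6 x2=0x57 x3=0x2d x4=0x04 x5=0x05  N=0 Z=0
after  4: x0=0xee x1=0xff x2=0x57 x3=0x2d x4=0x04 x5=0x05  N=1 Z=0
after  5: x0=0xee x1=0xff x2=0xff x3=0x2d x4=0x04 x5=0x05  N=1 Z=0
after  6: x0=0xee x1=0xff x2=0xff x3=0x2d x4=0x04 x5=0xff  N=1 Z=0
after  7: x0=0x2d x1=0xff x2=0xff x3=0x2d x4=0x04 x5=0xff  N=0 Z=0
after  8: x0=0x2d x1=0xff x2=0xff x3=0x2d x4=0x04 x5=0x2d  N=0 Z=0
after  9: x0=0x2d x1=0xff x2=0xff x3=0x2d x4=0x04 x5=0x2e  N=0 Z=0
after 10: x0=0x2d x1=0xff x2=0xff x3=0x00 x4=0x04 x5=0x2e  N=0 Z=1
after 11: x0=0x2d x1=0xff x2=0xff x3=0x00 x4=0x04 x5=0x2e  N=0 Z=0
-- IRQ taken; context saved, return-PC = 12 --

FLAGS = (N=0, Z=0)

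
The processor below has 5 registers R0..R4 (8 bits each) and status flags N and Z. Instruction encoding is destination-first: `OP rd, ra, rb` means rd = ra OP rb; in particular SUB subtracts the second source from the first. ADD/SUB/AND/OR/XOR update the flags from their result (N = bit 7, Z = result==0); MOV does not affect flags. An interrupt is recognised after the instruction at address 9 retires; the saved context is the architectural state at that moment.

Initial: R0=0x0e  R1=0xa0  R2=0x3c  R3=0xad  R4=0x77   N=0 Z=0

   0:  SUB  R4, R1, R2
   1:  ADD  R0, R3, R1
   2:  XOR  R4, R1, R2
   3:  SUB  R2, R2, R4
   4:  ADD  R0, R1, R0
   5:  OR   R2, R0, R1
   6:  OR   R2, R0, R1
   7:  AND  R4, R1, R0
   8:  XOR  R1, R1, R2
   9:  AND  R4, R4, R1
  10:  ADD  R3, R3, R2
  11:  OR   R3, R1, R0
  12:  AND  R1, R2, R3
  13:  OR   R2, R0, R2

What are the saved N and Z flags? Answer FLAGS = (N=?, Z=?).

after  0: R0=0x0e R1=0xa0 R2=0x3c R3=0xad R4=0x64  N=0 Z=0
after  1: R0=0x4d R1=0xa0 R2=0x3c R3=0xad R4=0x64  N=0 Z=0
after  2: R0=0x4d R1=0xa0 R2=0x3c R3=0xad R4=0x9c  N=1 Z=0
after  3: R0=0x4d R1=0xa0 R2=0xa0 R3=0xad R4=0x9c  N=1 Z=0
after  4: R0=0xed R1=0xa0 R2=0xa0 R3=0xad R4=0x9c  N=1 Z=0
after  5: R0=0xed R1=0xa0 R2=0xed R3=0xad R4=0x9c  N=1 Z=0
after  6: R0=0xed R1=0xa0 R2=0xed R3=0xad R4=0x9c  N=1 Z=0
after  7: R0=0xed R1=0xa0 R2=0xed R3=0xad R4=0xa0  N=1 Z=0
after  8: R0=0xed R1=0x4d R2=0xed R3=0xad R4=0xa0  N=0 Z=0
after  9: R0=0xed R1=0x4d R2=0xed R3=0xad R4=0x00  N=0 Z=1
-- IRQ taken; context saved, return-PC = 10 --

FLAGS = (N=0, Z=1)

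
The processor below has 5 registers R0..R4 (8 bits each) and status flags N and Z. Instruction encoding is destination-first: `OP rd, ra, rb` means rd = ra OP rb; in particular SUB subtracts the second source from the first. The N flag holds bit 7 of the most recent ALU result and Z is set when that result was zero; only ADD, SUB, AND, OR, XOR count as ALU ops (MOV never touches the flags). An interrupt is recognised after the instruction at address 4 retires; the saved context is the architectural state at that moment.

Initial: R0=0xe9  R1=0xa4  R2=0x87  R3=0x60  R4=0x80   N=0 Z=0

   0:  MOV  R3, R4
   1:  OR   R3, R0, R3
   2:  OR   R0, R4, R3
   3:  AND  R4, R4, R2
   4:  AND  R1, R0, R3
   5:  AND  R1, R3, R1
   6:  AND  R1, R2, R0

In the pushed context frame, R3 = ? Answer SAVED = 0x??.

after  0: R0=0xe9 R1=0xa4 R2=0x87 R3=0x80 R4=0x80  N=0 Z=0
after  1: R0=0xe9 R1=0xa4 R2=0x87 R3=0xe9 R4=0x80  N=1 Z=0
after  2: R0=0xe9 R1=0xa4 R2=0x87 R3=0xe9 R4=0x80  N=1 Z=0
after  3: R0=0xe9 R1=0xa4 R2=0x87 R3=0xe9 R4=0x80  N=1 Z=0
after  4: R0=0xe9 R1=0xe9 R2=0x87 R3=0xe9 R4=0x80  N=1 Z=0
-- IRQ taken; context saved, return-PC = 5 --

SAVED = 0xe9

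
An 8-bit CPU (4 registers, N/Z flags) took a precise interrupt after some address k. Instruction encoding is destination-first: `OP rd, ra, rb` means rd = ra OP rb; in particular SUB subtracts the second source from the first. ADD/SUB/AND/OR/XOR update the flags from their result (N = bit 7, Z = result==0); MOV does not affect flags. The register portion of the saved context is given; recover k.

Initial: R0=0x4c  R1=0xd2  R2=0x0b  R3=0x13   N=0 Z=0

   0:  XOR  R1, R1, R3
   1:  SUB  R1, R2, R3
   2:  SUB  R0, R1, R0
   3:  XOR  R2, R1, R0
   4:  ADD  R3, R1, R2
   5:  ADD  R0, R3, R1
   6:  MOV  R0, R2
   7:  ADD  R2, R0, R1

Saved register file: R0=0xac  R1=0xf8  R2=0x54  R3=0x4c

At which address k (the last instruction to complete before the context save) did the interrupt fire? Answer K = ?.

after  0: R0=0x4c R1=0xc1 R2=0x0b R3=0x13  N=1 Z=0
after  1: R0=0x4c R1=0xf8 R2=0x0b R3=0x13  N=1 Z=0
after  2: R0=0xac R1=0xf8 R2=0x0b R3=0x13  N=1 Z=0
after  3: R0=0xac R1=0xf8 R2=0x54 R3=0x13  N=0 Z=0
after  4: R0=0xac R1=0xf8 R2=0x54 R3=0x4c  N=0 Z=0
-- IRQ taken; context saved, return-PC = 5 --

K = 4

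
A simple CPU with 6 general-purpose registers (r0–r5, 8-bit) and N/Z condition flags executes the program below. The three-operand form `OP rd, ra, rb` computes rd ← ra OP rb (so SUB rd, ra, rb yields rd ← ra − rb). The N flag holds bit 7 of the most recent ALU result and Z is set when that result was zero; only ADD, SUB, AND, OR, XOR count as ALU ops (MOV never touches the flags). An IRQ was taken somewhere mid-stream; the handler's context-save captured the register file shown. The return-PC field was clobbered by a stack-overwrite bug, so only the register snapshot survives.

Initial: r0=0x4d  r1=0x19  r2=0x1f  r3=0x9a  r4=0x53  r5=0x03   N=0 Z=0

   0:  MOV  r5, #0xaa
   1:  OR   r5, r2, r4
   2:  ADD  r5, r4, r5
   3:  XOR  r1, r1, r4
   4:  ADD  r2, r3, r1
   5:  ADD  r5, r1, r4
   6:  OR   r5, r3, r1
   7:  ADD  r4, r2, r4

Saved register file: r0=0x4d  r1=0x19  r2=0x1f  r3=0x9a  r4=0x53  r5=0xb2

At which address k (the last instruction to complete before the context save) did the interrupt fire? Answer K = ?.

K = 2

after  0: r0=0x4d r1=0x19 r2=0x1f r3=0x9a r4=0x53 r5=0xaa  N=0 Z=0
after  1: r0=0x4d r1=0x19 r2=0x1f r3=0x9a r4=0x53 r5=0x5f  N=0 Z=0
after  2: r0=0x4d r1=0x19 r2=0x1f r3=0x9a r4=0x53 r5=0xb2  N=1 Z=0
-- IRQ taken; context saved, return-PC = 3 --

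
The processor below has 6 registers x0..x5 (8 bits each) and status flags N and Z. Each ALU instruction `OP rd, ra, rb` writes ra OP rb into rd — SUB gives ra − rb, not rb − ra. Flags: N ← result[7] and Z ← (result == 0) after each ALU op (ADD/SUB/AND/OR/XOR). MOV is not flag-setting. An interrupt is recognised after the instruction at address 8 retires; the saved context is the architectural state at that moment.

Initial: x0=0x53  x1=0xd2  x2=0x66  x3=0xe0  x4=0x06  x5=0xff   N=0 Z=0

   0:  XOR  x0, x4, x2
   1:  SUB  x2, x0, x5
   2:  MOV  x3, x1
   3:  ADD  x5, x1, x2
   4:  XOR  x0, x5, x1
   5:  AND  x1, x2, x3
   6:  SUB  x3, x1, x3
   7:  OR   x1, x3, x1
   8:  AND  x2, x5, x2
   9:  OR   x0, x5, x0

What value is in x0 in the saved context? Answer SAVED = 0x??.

SAVED = 0xe1

after  0: x0=0x60 x1=0xd2 x2=0x66 x3=0xe0 x4=0x06 x5=0xff  N=0 Z=0
after  1: x0=0x60 x1=0xd2 x2=0x61 x3=0xe0 x4=0x06 x5=0xff  N=0 Z=0
after  2: x0=0x60 x1=0xd2 x2=0x61 x3=0xd2 x4=0x06 x5=0xff  N=0 Z=0
after  3: x0=0x60 x1=0xd2 x2=0x61 x3=0xd2 x4=0x06 x5=0x33  N=0 Z=0
after  4: x0=0xe1 x1=0xd2 x2=0x61 x3=0xd2 x4=0x06 x5=0x33  N=1 Z=0
after  5: x0=0xe1 x1=0x40 x2=0x61 x3=0xd2 x4=0x06 x5=0x33  N=0 Z=0
after  6: x0=0xe1 x1=0x40 x2=0x61 x3=0x6e x4=0x06 x5=0x33  N=0 Z=0
after  7: x0=0xe1 x1=0x6e x2=0x61 x3=0x6e x4=0x06 x5=0x33  N=0 Z=0
after  8: x0=0xe1 x1=0x6e x2=0x21 x3=0x6e x4=0x06 x5=0x33  N=0 Z=0
-- IRQ taken; context saved, return-PC = 9 --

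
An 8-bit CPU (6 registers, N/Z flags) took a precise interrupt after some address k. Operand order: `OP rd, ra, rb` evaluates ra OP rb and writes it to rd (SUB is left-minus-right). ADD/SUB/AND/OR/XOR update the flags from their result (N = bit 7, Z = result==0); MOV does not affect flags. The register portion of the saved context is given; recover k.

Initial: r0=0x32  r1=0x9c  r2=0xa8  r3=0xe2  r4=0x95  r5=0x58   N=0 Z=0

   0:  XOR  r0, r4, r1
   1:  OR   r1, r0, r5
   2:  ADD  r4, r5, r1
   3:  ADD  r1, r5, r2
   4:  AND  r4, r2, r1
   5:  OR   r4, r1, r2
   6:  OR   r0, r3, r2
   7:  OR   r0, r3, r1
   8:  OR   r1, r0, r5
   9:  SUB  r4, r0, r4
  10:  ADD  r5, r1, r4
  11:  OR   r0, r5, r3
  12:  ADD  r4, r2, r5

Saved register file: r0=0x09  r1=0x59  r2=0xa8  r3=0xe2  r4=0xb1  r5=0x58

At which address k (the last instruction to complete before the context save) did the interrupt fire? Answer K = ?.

after  0: r0=0x09 r1=0x9c r2=0xa8 r3=0xe2 r4=0x95 r5=0x58  N=0 Z=0
after  1: r0=0x09 r1=0x59 r2=0xa8 r3=0xe2 r4=0x95 r5=0x58  N=0 Z=0
after  2: r0=0x09 r1=0x59 r2=0xa8 r3=0xe2 r4=0xb1 r5=0x58  N=1 Z=0
-- IRQ taken; context saved, return-PC = 3 --

K = 2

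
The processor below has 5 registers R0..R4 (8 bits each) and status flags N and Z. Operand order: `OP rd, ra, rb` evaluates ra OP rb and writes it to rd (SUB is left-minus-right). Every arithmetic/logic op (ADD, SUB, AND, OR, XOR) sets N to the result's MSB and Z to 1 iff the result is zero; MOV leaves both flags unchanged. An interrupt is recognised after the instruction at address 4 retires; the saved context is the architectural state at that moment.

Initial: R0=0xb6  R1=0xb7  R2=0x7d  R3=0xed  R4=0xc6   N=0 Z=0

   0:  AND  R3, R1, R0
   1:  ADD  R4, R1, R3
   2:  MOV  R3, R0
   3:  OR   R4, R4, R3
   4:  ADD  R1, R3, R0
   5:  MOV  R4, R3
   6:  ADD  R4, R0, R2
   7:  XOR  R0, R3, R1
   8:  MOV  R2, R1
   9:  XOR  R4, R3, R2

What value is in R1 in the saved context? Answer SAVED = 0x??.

after  0: R0=0xb6 R1=0xb7 R2=0x7d R3=0xb6 R4=0xc6  N=1 Z=0
after  1: R0=0xb6 R1=0xb7 R2=0x7d R3=0xb6 R4=0x6d  N=0 Z=0
after  2: R0=0xb6 R1=0xb7 R2=0x7d R3=0xb6 R4=0x6d  N=0 Z=0
after  3: R0=0xb6 R1=0xb7 R2=0x7d R3=0xb6 R4=0xff  N=1 Z=0
after  4: R0=0xb6 R1=0x6c R2=0x7d R3=0xb6 R4=0xff  N=0 Z=0
-- IRQ taken; context saved, return-PC = 5 --

SAVED = 0x6c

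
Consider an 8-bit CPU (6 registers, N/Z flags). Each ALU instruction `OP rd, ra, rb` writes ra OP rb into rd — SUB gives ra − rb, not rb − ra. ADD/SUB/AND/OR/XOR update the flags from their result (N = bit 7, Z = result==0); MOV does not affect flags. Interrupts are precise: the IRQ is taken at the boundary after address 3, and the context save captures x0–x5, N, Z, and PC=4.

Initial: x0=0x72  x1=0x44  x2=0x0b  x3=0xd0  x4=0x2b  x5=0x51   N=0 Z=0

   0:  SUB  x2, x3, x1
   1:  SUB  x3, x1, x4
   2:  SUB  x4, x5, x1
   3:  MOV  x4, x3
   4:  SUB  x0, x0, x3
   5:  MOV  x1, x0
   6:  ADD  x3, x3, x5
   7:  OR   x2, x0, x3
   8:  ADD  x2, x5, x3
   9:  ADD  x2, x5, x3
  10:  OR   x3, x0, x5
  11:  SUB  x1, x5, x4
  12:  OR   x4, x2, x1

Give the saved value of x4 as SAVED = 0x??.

SAVED = 0x19

after  0: x0=0x72 x1=0x44 x2=0x8c x3=0xd0 x4=0x2b x5=0x51  N=1 Z=0
after  1: x0=0x72 x1=0x44 x2=0x8c x3=0x19 x4=0x2b x5=0x51  N=0 Z=0
after  2: x0=0x72 x1=0x44 x2=0x8c x3=0x19 x4=0x0d x5=0x51  N=0 Z=0
after  3: x0=0x72 x1=0x44 x2=0x8c x3=0x19 x4=0x19 x5=0x51  N=0 Z=0
-- IRQ taken; context saved, return-PC = 4 --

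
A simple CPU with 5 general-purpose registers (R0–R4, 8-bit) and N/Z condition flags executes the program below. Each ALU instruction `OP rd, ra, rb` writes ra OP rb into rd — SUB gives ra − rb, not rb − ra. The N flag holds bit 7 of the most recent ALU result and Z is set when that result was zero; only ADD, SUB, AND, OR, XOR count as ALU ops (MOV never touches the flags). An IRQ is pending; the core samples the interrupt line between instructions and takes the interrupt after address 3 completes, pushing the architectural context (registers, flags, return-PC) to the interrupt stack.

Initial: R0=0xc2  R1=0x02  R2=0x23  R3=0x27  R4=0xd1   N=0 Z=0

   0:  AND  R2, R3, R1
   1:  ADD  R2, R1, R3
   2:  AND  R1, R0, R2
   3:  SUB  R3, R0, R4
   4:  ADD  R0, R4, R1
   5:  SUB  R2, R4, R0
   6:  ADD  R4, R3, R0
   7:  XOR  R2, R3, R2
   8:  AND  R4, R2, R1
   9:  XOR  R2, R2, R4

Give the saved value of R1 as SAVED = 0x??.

SAVED = 0x00

after  0: R0=0xc2 R1=0x02 R2=0x02 R3=0x27 R4=0xd1  N=0 Z=0
after  1: R0=0xc2 R1=0x02 R2=0x29 R3=0x27 R4=0xd1  N=0 Z=0
after  2: R0=0xc2 R1=0x00 R2=0x29 R3=0x27 R4=0xd1  N=0 Z=1
after  3: R0=0xc2 R1=0x00 R2=0x29 R3=0xf1 R4=0xd1  N=1 Z=0
-- IRQ taken; context saved, return-PC = 4 --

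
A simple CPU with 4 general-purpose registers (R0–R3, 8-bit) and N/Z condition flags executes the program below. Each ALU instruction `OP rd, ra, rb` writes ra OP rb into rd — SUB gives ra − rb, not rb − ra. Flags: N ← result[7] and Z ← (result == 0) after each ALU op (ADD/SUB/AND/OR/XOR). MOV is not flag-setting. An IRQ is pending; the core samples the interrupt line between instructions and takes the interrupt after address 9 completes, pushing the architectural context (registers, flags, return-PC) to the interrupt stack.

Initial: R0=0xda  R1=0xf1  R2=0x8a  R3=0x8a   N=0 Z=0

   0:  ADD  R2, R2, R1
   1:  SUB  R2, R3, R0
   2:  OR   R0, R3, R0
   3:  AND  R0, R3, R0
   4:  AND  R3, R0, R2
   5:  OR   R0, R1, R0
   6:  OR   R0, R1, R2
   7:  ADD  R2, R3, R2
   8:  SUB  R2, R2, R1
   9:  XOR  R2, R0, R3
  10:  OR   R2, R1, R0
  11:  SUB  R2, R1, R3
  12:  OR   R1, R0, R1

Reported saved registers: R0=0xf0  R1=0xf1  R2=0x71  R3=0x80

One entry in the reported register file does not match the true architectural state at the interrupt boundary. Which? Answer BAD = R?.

after  0: R0=0xda R1=0xf1 R2=0x7b R3=0x8a  N=0 Z=0
after  1: R0=0xda R1=0xf1 R2=0xb0 R3=0x8a  N=1 Z=0
after  2: R0=0xda R1=0xf1 R2=0xb0 R3=0x8a  N=1 Z=0
after  3: R0=0x8a R1=0xf1 R2=0xb0 R3=0x8a  N=1 Z=0
after  4: R0=0x8a R1=0xf1 R2=0xb0 R3=0x80  N=1 Z=0
after  5: R0=0xfb R1=0xf1 R2=0xb0 R3=0x80  N=1 Z=0
after  6: R0=0xf1 R1=0xf1 R2=0xb0 R3=0x80  N=1 Z=0
after  7: R0=0xf1 R1=0xf1 R2=0x30 R3=0x80  N=0 Z=0
after  8: R0=0xf1 R1=0xf1 R2=0x3f R3=0x80  N=0 Z=0
after  9: R0=0xf1 R1=0xf1 R2=0x71 R3=0x80  N=0 Z=0
-- IRQ taken; context saved, return-PC = 10 --
mismatch: R0: reported 0xf0 vs actual 0xf1

BAD = R0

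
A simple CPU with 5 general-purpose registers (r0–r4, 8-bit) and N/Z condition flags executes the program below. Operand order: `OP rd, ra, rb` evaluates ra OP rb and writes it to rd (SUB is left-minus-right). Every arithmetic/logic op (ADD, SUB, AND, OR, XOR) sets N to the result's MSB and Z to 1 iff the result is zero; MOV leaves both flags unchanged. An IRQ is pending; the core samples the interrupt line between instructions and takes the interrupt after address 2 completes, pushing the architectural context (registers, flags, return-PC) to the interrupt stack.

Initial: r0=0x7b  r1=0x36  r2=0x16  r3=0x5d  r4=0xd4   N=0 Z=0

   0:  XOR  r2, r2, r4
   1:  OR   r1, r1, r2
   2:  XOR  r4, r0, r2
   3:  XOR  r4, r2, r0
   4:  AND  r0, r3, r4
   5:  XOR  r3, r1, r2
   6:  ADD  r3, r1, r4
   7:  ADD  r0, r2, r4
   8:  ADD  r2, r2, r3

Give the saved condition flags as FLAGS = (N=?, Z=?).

FLAGS = (N=1, Z=0)

after  0: r0=0x7b r1=0x36 r2=0xc2 r3=0x5d r4=0xd4  N=1 Z=0
after  1: r0=0x7b r1=0xf6 r2=0xc2 r3=0x5d r4=0xd4  N=1 Z=0
after  2: r0=0x7b r1=0xf6 r2=0xc2 r3=0x5d r4=0xb9  N=1 Z=0
-- IRQ taken; context saved, return-PC = 3 --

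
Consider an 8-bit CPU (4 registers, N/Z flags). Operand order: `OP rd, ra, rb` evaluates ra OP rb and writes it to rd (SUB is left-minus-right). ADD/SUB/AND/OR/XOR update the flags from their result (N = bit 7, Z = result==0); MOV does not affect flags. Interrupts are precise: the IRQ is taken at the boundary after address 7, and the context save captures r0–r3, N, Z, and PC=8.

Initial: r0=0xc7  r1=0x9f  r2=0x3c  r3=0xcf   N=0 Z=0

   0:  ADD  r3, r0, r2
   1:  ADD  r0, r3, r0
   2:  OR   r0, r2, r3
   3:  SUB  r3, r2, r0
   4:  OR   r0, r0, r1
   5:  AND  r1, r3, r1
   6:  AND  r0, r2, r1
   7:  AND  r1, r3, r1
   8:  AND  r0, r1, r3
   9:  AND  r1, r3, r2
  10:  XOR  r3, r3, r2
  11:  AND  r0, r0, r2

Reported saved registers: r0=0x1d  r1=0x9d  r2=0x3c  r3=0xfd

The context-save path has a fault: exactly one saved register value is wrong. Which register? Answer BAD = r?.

BAD = r0

after  0: r0=0xc7 r1=0x9f r2=0x3c r3=0x03  N=0 Z=0
after  1: r0=0xca r1=0x9f r2=0x3c r3=0x03  N=1 Z=0
after  2: r0=0x3f r1=0x9f r2=0x3c r3=0x03  N=0 Z=0
after  3: r0=0x3f r1=0x9f r2=0x3c r3=0xfd  N=1 Z=0
after  4: r0=0xbf r1=0x9f r2=0x3c r3=0xfd  N=1 Z=0
after  5: r0=0xbf r1=0x9d r2=0x3c r3=0xfd  N=1 Z=0
after  6: r0=0x1c r1=0x9d r2=0x3c r3=0xfd  N=0 Z=0
after  7: r0=0x1c r1=0x9d r2=0x3c r3=0xfd  N=1 Z=0
-- IRQ taken; context saved, return-PC = 8 --
mismatch: r0: reported 0x1d vs actual 0x1c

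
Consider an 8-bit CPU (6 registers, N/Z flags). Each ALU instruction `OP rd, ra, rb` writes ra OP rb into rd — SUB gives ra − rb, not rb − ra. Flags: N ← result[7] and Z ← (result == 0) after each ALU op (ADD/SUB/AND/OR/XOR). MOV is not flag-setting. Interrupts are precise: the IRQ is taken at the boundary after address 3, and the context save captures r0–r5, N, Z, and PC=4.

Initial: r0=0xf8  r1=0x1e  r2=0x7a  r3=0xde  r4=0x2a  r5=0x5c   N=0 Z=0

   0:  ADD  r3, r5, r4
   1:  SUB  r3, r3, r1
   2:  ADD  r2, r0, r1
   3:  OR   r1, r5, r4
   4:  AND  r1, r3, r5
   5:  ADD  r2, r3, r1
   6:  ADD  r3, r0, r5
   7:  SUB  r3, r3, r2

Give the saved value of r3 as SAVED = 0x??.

SAVED = 0x68

after  0: r0=0xf8 r1=0x1e r2=0x7a r3=0x86 r4=0x2a r5=0x5c  N=1 Z=0
after  1: r0=0xf8 r1=0x1e r2=0x7a r3=0x68 r4=0x2a r5=0x5c  N=0 Z=0
after  2: r0=0xf8 r1=0x1e r2=0x16 r3=0x68 r4=0x2a r5=0x5c  N=0 Z=0
after  3: r0=0xf8 r1=0x7e r2=0x16 r3=0x68 r4=0x2a r5=0x5c  N=0 Z=0
-- IRQ taken; context saved, return-PC = 4 --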